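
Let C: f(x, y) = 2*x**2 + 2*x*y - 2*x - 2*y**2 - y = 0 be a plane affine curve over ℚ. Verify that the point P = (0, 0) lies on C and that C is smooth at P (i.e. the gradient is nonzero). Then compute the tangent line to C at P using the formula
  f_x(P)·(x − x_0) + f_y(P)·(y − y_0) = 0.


Tangent line at P: -2*x - y = 0.

Step 1: f(0, 0) = 0, so P lies on C.
Step 2: partial derivatives
  f_x(x, y) = 4*x + 2*y - 2, f_y(x, y) = 2*x - 4*y - 1.
  f_x(P) = -2, f_y(P) = -1 (gradient nonzero, so P is smooth).
Step 3: tangent line at P: -2·(x − 0) + -1·(y − 0) = 0.
Expanding: -2*x - y = 0.


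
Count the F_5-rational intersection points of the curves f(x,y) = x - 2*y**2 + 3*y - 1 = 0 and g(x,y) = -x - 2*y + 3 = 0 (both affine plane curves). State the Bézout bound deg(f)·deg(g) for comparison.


Common zeros: ∅; count = 0; Bézout bound = 2.

deg(f) = 2, deg(g) = 1, so Bézout bound = 2.
Scan x ∈ F_5. For each x, list the y ∈ F_5 with f(x, y) ≡ 0 and those with g(x, y) ≡ 0 (mod 5); the common zeros in that column are the intersection.
  x = 0: f ≡ 0 at y ∈ {1, 3}; g ≡ 0 at y ∈ {4}; common: ∅.
  x = 1: f ≡ 0 at y ∈ {0, 4}; g ≡ 0 at y ∈ {1}; common: ∅.
  x = 2: f ≡ 0 at y ∈ ∅; g ≡ 0 at y ∈ {3}; common: ∅.
  x = 3: f ≡ 0 at y ∈ {2}; g ≡ 0 at y ∈ {0}; common: ∅.
  x = 4: f ≡ 0 at y ∈ ∅; g ≡ 0 at y ∈ {2}; common: ∅.
Collecting: common zeros = ∅, so the count is 0.
Comparison with the Bézout bound: 0 ≤ 2 = deg(f)·deg(g), as expected for curves with no common component (the affine F_5-count falls short of the bound because intersections may lie at infinity, over extension fields, or carry multiplicity).


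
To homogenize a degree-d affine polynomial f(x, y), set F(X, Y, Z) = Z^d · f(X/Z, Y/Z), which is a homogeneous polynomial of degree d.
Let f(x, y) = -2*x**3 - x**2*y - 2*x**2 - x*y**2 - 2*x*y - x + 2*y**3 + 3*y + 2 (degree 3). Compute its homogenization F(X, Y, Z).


F(X, Y, Z) = -2*X**3 - X**2*Y - 2*X**2*Z - X*Y**2 - 2*X*Y*Z - X*Z**2 + 2*Y**3 + 3*Y*Z**2 + 2*Z**3

deg(f) = 3.
Substitute x = X/Z, y = Y/Z into f, then multiply by Z^3.
  monomial -2·x^3·y^0 ↦ -2·X^3·Y^0·Z^0.
  monomial -1·x^2·y^1 ↦ -1·X^2·Y^1·Z^0.
  monomial -2·x^2·y^0 ↦ -2·X^2·Y^0·Z^1.
  monomial -1·x^1·y^2 ↦ -1·X^1·Y^2·Z^0.
  monomial -2·x^1·y^1 ↦ -2·X^1·Y^1·Z^1.
  monomial -1·x^1·y^0 ↦ -1·X^1·Y^0·Z^2.
  monomial 2·x^0·y^3 ↦ 2·X^0·Y^3·Z^0.
  monomial 3·x^0·y^1 ↦ 3·X^0·Y^1·Z^2.
  monomial 2·x^0·y^0 ↦ 2·X^0·Y^0·Z^3.
Collecting: F(X, Y, Z) = -2*X**3 - X**2*Y - 2*X**2*Z - X*Y**2 - 2*X*Y*Z - X*Z**2 + 2*Y**3 + 3*Y*Z**2 + 2*Z**3.


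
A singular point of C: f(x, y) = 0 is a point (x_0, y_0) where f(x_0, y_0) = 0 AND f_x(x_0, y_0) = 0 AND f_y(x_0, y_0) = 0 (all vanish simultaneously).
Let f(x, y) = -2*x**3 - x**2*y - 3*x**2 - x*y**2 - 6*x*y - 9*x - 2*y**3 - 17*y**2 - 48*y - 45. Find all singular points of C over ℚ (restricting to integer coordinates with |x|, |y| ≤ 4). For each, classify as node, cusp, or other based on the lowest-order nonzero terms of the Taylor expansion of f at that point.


Singular points: {(0, -3)}; classification: cusp.

Compute partial derivatives:
  f_x = -6*x**2 - 2*x*y - 6*x - y**2 - 6*y - 9.
  f_y = -x**2 - 2*x*y - 6*x - 6*y**2 - 34*y - 48.
Scan x_0 ∈ {−4, ..., 4}. For each x_0, f_y(x_0, y) is a polynomial in y; find its integer roots y ∈ {−4, ..., 4}, then test f_x and f at those candidates.
  x = -4: f_y(-4, y) = -6*y**2 - 26*y - 40; no integer root y with |y| ≤ 4.
  x = -3: f_y(-3, y) = -6*y**2 - 28*y - 39; no integer root y with |y| ≤ 4.
  x = -2: f_y(-2, y) = -6*y**2 - 30*y - 40; no integer root y with |y| ≤ 4.
  x = -1: f_y(-1, y) = -6*y**2 - 32*y - 43; no integer root y with |y| ≤ 4.
  x = 0: f_y(0, y) = -6*y**2 - 34*y - 48; vanishes at y ∈ {-3}. (0, -3): f_x = 0, f = 0 — SINGULAR.
  x = 1: f_y(1, y) = -6*y**2 - 36*y - 55; no integer root y with |y| ≤ 4.
  x = 2: f_y(2, y) = -6*y**2 - 38*y - 64; no integer root y with |y| ≤ 4.
  x = 3: f_y(3, y) = -6*y**2 - 40*y - 75; no integer root y with |y| ≤ 4.
  x = 4: f_y(4, y) = -6*y**2 - 42*y - 88; no integer root y with |y| ≤ 4.
Only singular point on the grid: (0, -3).
Classify: substitute x = 0 + u, y = -3 + v and expand: f = -2*u**3 - u**2*v - u*v**2 - 2*v**3 + v**2.
No constant or linear terms (consistent with a singular point). Quadratic part: v**2. Cubic part: -2*u**3 - u**2*v - u*v**2 - 2*v**3.
The quadratic part v**2 is a perfect square, so there is a single (double) tangent line v = 0, i.e. y = -3. Restricting the cubic part to that line (v = 0) leaves -2*u**3 ≠ 0, so f is not divisible by v and the branch is v² ≈ 2*u**3 to lowest order — this is a cusp.
Classification: cusp.


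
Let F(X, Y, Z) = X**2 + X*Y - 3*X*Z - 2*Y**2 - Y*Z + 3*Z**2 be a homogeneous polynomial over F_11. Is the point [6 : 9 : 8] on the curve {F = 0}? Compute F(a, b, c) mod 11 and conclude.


F(6,9,8) ≡ 3 (mod 11); P is NOT on the curve.

Evaluate F(6, 9, 8) term-by-term (mod 11).
  X**2 ↦ 1·36·1·1 = 36
  X*Y ↦ 1·6·9·1 = 54
  -3*X*Z ↦ -3·6·1·8 = -144
  -2*Y**2 ↦ -2·1·81·1 = -162
  -Y*Z ↦ -1·1·9·8 = -72
  3*Z**2 ↦ 3·1·1·64 = 192
Sum: F(6, 9, 8) = (36) + (54) + (-144) + (-162) + (-72) + (192) = -96.
Reducing mod 11: -96 ≡ 3 (mod 11).
Since F(a, b, c) ≡ 3 ≠ 0 (mod 11), P does NOT lie on the curve.


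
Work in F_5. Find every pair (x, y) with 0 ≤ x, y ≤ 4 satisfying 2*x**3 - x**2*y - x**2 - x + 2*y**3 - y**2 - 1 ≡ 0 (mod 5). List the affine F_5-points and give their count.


Affine F_5-points: {(0, 1), (2, 4), (3, 2), (4, 4)}; count = 4.

For each of the 25 pairs (x, y) ∈ F_5², evaluate f(x, y) mod 5. Record the zeros.
  x = 0: [0↦4, 1↦0, 2↦1, 3↦4, 4↦1]  zeros at y ∈ {1}
  x = 1: [0↦4, 1↦4, 2↦4, 3↦1, 4↦2]  zeros at y ∈ ∅
  x = 2: [0↦4, 1↦1, 2↦3, 3↦2, 4↦0]  zeros at y ∈ {4}
  x = 3: [0↦1, 1↦3, 2↦0, 3↦4, 4↦2]  zeros at y ∈ {2}
  x = 4: [0↦2, 1↦2, 2↦2, 3↦4, 4↦0]  zeros at y ∈ {4}
Collecting zeros: affine points = {(0, 1), (2, 4), (3, 2), (4, 4)}.
Total count |C(F_5)_aff| = 4.


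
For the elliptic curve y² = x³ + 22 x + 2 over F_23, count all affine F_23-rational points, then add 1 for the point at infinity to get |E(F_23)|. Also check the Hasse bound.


Affine points = {(0, 5), (0, 18), (1, 5), (1, 18), (2, 10), (2, 13), (3, 7), (3, 16), (4, 4), (4, 19), (7, 4), (7, 19), (8, 0), (9, 3), (9, 20), (10, 7), (10, 16), (12, 4), (12, 19), (13, 1), (13, 22), (14, 8), (14, 15), (15, 2), (15, 21), (20, 1), (20, 22), (22, 5), (22, 18)}; affine count = 29; |E(F_23)| = 30.

Discriminant check: Δ ∝ 4a³ + 27b² = 4·22³ + 27·2² = 4·10648 + 27·4 ≡ 12 (mod 23). Nonzero ⇒ E is nonsingular.
For each x ∈ F_23, compute rhs = x³ + 22·x + 2 mod 23, then count y ∈ F_23 with y² ≡ rhs.
  x = 0: rhs = 2, matching y values: 5, 18 (2 points).
  x = 1: rhs = 2, matching y values: 5, 18 (2 points).
  x = 2: rhs = 8, matching y values: 10, 13 (2 points).
  x = 3: rhs = 3, matching y values: 7, 16 (2 points).
  x = 4: rhs = 16, matching y values: 4, 19 (2 points).
  x = 5: rhs = 7, matching y values: none (0 points).
  x = 6: rhs = 5, matching y values: none (0 points).
  x = 7: rhs = 16, matching y values: 4, 19 (2 points).
  x = 8: rhs = 0, matching y values: 0 (1 points).
  x = 9: rhs = 9, matching y values: 3, 20 (2 points).
  x = 10: rhs = 3, matching y values: 7, 16 (2 points).
  x = 11: rhs = 11, matching y values: none (0 points).
  x = 12: rhs = 16, matching y values: 4, 19 (2 points).
  x = 13: rhs = 1, matching y values: 1, 22 (2 points).
  x = 14: rhs = 18, matching y values: 8, 15 (2 points).
  x = 15: rhs = 4, matching y values: 2, 21 (2 points).
  x = 16: rhs = 11, matching y values: none (0 points).
  x = 17: rhs = 22, matching y values: none (0 points).
  x = 18: rhs = 20, matching y values: none (0 points).
  x = 19: rhs = 11, matching y values: none (0 points).
  x = 20: rhs = 1, matching y values: 1, 22 (2 points).
  x = 21: rhs = 19, matching y values: none (0 points).
  x = 22: rhs = 2, matching y values: 5, 18 (2 points).
Total affine count: 29.
Full point count |E(F_23)| = 29 + 1 = 30.
Hasse bound: |30 − (23+1)| = |6| = 6 ≤ 2√23 ≈ 9.5917 ✓.


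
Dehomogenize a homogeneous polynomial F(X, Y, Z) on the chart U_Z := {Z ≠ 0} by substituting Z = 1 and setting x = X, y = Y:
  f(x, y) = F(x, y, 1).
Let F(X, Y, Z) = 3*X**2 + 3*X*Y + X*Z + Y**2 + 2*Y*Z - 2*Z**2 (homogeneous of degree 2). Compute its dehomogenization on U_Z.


f(x, y) = 3*x**2 + 3*x*y + x + y**2 + 2*y - 2

On U_Z we set Z = 1. Each monomial c·X^i·Y^j·Z^k in F becomes c·x^i·y^j·1^k = c·x^i·y^j.
Substituting Z = 1: F(X, Y, 1) = 3*x**2 + 3*x*y + x + y**2 + 2*y - 2.
Note: deg(f) ≤ deg(F) = 2; strict inequality happens when F is divisible by Z (lost terms).


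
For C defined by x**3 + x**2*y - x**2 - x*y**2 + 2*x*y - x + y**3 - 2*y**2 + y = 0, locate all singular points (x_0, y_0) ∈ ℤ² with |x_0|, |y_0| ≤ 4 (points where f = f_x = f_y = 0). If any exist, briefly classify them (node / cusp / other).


Singular points: {(0, 1)}; classification: cusp.

Compute partial derivatives:
  f_x = 3*x**2 + 2*x*y - 2*x - y**2 + 2*y - 1.
  f_y = x**2 - 2*x*y + 2*x + 3*y**2 - 4*y + 1.
Scan x_0 ∈ {−4, ..., 4}. For each x_0, f_y(x_0, y) is a polynomial in y; find its integer roots y ∈ {−4, ..., 4}, then test f_x and f at those candidates.
  x = -4: f_y(-4, y) = 3*y**2 + 4*y + 9; no integer root y with |y| ≤ 4.
  x = -3: f_y(-3, y) = 3*y**2 + 2*y + 4; no integer root y with |y| ≤ 4.
  x = -2: f_y(-2, y) = 3*y**2 + 1; no integer root y with |y| ≤ 4.
  x = -1: f_y(-1, y) = 3*y**2 - 2*y; vanishes at y ∈ {0}. (-1, 0): f_x = 4 ≠ 0.
  x = 0: f_y(0, y) = 3*y**2 - 4*y + 1; vanishes at y ∈ {1}. (0, 1): f_x = 0, f = 0 — SINGULAR.
  x = 1: f_y(1, y) = 3*y**2 - 6*y + 4; no integer root y with |y| ≤ 4.
  x = 2: f_y(2, y) = 3*y**2 - 8*y + 9; no integer root y with |y| ≤ 4.
  x = 3: f_y(3, y) = 3*y**2 - 10*y + 16; no integer root y with |y| ≤ 4.
  x = 4: f_y(4, y) = 3*y**2 - 12*y + 25; no integer root y with |y| ≤ 4.
Only singular point on the grid: (0, 1).
Classify: substitute x = 0 + u, y = 1 + v and expand: f = u**3 + u**2*v - u*v**2 + v**3 + v**2.
No constant or linear terms (consistent with a singular point). Quadratic part: v**2. Cubic part: u**3 + u**2*v - u*v**2 + v**3.
The quadratic part v**2 is a perfect square, so there is a single (double) tangent line v = 0, i.e. y = 1. Restricting the cubic part to that line (v = 0) leaves u**3 ≠ 0, so f is not divisible by v and the branch is v² ≈ -u**3 to lowest order — this is a cusp.
Classification: cusp.


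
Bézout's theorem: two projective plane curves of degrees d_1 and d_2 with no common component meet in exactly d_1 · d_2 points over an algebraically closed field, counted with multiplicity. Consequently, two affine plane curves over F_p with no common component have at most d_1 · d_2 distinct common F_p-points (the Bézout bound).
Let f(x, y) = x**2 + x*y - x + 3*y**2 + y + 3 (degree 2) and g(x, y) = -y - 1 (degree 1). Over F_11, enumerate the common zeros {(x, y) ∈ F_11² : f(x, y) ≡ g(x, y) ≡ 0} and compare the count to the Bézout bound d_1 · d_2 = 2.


Common zeros: ∅; count = 0; Bézout bound = 2.

deg(f) = 2, deg(g) = 1, so Bézout bound = 2.
Scan x ∈ F_11. For each x, list the y ∈ F_11 with f(x, y) ≡ 0 and those with g(x, y) ≡ 0 (mod 11); the common zeros in that column are the intersection.
  x = 0: f ≡ 0 at y ∈ {3, 4}; g ≡ 0 at y ∈ {10}; common: ∅.
  x = 1: f ≡ 0 at y ∈ {5, 9}; g ≡ 0 at y ∈ {10}; common: ∅.
  x = 2: f ≡ 0 at y ∈ {1, 9}; g ≡ 0 at y ∈ {10}; common: ∅.
  x = 3: f ≡ 0 at y ∈ ∅; g ≡ 0 at y ∈ {10}; common: ∅.
  x = 4: f ≡ 0 at y ∈ ∅; g ≡ 0 at y ∈ {10}; common: ∅.
  x = 5: f ≡ 0 at y ∈ ∅; g ≡ 0 at y ∈ {10}; common: ∅.
  x = 6: f ≡ 0 at y ∈ {0, 5}; g ≡ 0 at y ∈ {10}; common: ∅.
  x = 7: f ≡ 0 at y ∈ ∅; g ≡ 0 at y ∈ {10}; common: ∅.
  x = 8: f ≡ 0 at y ∈ {4}; g ≡ 0 at y ∈ {10}; common: ∅.
  x = 9: f ≡ 0 at y ∈ {1, 3}; g ≡ 0 at y ∈ {10}; common: ∅.
  x = 10: f ≡ 0 at y ∈ ∅; g ≡ 0 at y ∈ {10}; common: ∅.
Collecting: common zeros = ∅, so the count is 0.
Comparison with the Bézout bound: 0 ≤ 2 = deg(f)·deg(g), as expected for curves with no common component (the affine F_11-count falls short of the bound because intersections may lie at infinity, over extension fields, or carry multiplicity).


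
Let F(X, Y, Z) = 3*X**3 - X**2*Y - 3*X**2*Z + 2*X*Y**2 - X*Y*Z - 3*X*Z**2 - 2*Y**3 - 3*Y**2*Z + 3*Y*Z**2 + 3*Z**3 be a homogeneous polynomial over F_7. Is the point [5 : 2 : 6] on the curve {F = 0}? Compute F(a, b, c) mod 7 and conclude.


F(5,2,6) ≡ 0 (mod 7); P is on the curve.

Evaluate F(5, 2, 6) term-by-term (mod 7).
  3*X**3 ↦ 3·125·1·1 = 375
  -X**2*Y ↦ -1·25·2·1 = -50
  -3*X**2*Z ↦ -3·25·1·6 = -450
  2*X*Y**2 ↦ 2·5·4·1 = 40
  -X*Y*Z ↦ -1·5·2·6 = -60
  -3*X*Z**2 ↦ -3·5·1·36 = -540
  -2*Y**3 ↦ -2·1·8·1 = -16
  -3*Y**2*Z ↦ -3·1·4·6 = -72
  3*Y*Z**2 ↦ 3·1·2·36 = 216
  3*Z**3 ↦ 3·1·1·216 = 648
Sum: F(5, 2, 6) = (375) + (-50) + (-450) + (40) + (-60) + (-540) + (-16) + (-72) + (216) + (648) = 91.
Reducing mod 7: 91 ≡ 0 (mod 7).
Since F(a, b, c) ≡ 0 (mod 7), P lies on the curve.


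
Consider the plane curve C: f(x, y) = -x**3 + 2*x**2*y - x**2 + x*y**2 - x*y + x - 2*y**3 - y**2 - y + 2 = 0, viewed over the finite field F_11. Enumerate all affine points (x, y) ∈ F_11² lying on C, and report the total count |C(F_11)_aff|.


Affine F_11-points: {(1, 8), (2, 6), (3, 2), (5, 0), (5, 2), (6, 1), (6, 2), (6, 5), (7, 4), (7, 5)}; count = 10.

For each of the 121 pairs (x, y) ∈ F_11², evaluate f(x, y) mod 11. Record the zeros.
  x = 0: [0↦2, 1↦9, 2↦2, 3↦2, 4↦8, 5↦8, 6↦1, 7↦8, 8↦6, 9↦5, 10↦4]  zeros at y ∈ ∅
  x = 1: [0↦1, 1↦10, 2↦7, 3↦2, 4↦5, 5↦4, 6↦9, 7↦8, 8↦0, 9↦6, 10↦3]  zeros at y ∈ {8}
  x = 2: [0↦3, 1↦7, 2↦1, 3↦6, 4↦10, 5↦1, 6↦0, 7↦6, 8↦7, 9↦2, 10↦1]  zeros at y ∈ {6}
  x = 3: [0↦2, 1↦5, 2↦0, 3↦8, 4↦6, 5↦4, 6↦1, 7↦7, 8↦10, 9↦9, 10↦3]  zeros at y ∈ {2}
  x = 4: [0↦3, 1↦9, 2↦9, 3↦2, 4↦9, 5↦7, 6↦6, 7↦5, 8↦3, 9↦10, 10↦3]  zeros at y ∈ ∅
  x = 5: [0↦0, 1↦2, 2↦0, 3↦4, 4↦2, 5↦4, 6↦9, 7↦5, 8↦2, 9↦10, 10↦6]  zeros at y ∈ {0, 2}
  x = 6: [0↦9, 1↦0, 2↦0, 3↦8, 4↦1, 5↦0, 6↦4, 7↦1, 8↦1, 9↦3, 10↦6]  zeros at y ∈ {1, 2, 5}
  x = 7: [0↦2, 1↦8, 2↦3, 3↦8, 4↦0, 5↦0, 6↦7, 7↦9, 8↦5, 9↦5, 10↦8]  zeros at y ∈ {4, 5}
  x = 8: [0↦6, 1↦9, 2↦3, 3↦9, 4↦4, 5↦9, 6↦1, 7↦1, 8↦8, 9↦10, 10↦6]  zeros at y ∈ ∅
  x = 9: [0↦4, 1↦8, 2↦5, 3↦5, 4↦7, 5↦10, 6↦2, 7↦4, 8↦4, 9↦1, 10↦5]  zeros at y ∈ ∅
  x = 10: [0↦1, 1↦10, 2↦3, 3↦1, 4↦3, 5↦8, 6↦4, 7↦1, 8↦9, 9↦5, 10↦10]  zeros at y ∈ ∅
Collecting zeros: affine points = {(1, 8), (2, 6), (3, 2), (5, 0), (5, 2), (6, 1), (6, 2), (6, 5), (7, 4), (7, 5)}.
Total count |C(F_11)_aff| = 10.


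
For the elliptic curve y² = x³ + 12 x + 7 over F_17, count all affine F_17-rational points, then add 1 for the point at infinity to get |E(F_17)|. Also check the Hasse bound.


Affine points = {(3, 6), (3, 11), (4, 0), (7, 3), (7, 14), (11, 5), (11, 12), (12, 3), (12, 14), (15, 3), (15, 14)}; affine count = 11; |E(F_17)| = 12.

Discriminant check: Δ ∝ 4a³ + 27b² = 4·12³ + 27·7² = 4·1728 + 27·49 ≡ 7 (mod 17). Nonzero ⇒ E is nonsingular.
For each x ∈ F_17, compute rhs = x³ + 12·x + 7 mod 17, then count y ∈ F_17 with y² ≡ rhs.
  x = 0: rhs = 7, matching y values: none (0 points).
  x = 1: rhs = 3, matching y values: none (0 points).
  x = 2: rhs = 5, matching y values: none (0 points).
  x = 3: rhs = 2, matching y values: 6, 11 (2 points).
  x = 4: rhs = 0, matching y values: 0 (1 points).
  x = 5: rhs = 5, matching y values: none (0 points).
  x = 6: rhs = 6, matching y values: none (0 points).
  x = 7: rhs = 9, matching y values: 3, 14 (2 points).
  x = 8: rhs = 3, matching y values: none (0 points).
  x = 9: rhs = 11, matching y values: none (0 points).
  x = 10: rhs = 5, matching y values: none (0 points).
  x = 11: rhs = 8, matching y values: 5, 12 (2 points).
  x = 12: rhs = 9, matching y values: 3, 14 (2 points).
  x = 13: rhs = 14, matching y values: none (0 points).
  x = 14: rhs = 12, matching y values: none (0 points).
  x = 15: rhs = 9, matching y values: 3, 14 (2 points).
  x = 16: rhs = 11, matching y values: none (0 points).
Total affine count: 11.
Full point count |E(F_17)| = 11 + 1 = 12.
Hasse bound: |12 − (17+1)| = |-6| = 6 ≤ 2√17 ≈ 8.2462 ✓.


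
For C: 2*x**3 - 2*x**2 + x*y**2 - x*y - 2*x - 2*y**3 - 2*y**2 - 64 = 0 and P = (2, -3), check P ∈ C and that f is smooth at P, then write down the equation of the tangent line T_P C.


Tangent line at P: 26*x - 56*y - 220 = 0.

Step 1: f(2, -3) = 0, so P lies on C.
Step 2: partial derivatives
  f_x(x, y) = 6*x**2 - 4*x + y**2 - y - 2, f_y(x, y) = 2*x*y - x - 6*y**2 - 4*y.
  f_x(P) = 26, f_y(P) = -56 (gradient nonzero, so P is smooth).
Step 3: tangent line at P: 26·(x − 2) + -56·(y − -3) = 0.
Expanding: 26*x - 56*y - 220 = 0.


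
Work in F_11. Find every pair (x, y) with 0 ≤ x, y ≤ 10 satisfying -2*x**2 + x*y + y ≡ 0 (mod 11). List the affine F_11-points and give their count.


Affine F_11-points: {(0, 0), (1, 1), (2, 10), (3, 10), (4, 2), (5, 1), (6, 4), (7, 4), (8, 2), (9, 3)}; count = 10.

For each of the 121 pairs (x, y) ∈ F_11², evaluate f(x, y) mod 11. Record the zeros.
  x = 0: [0↦0, 1↦1, 2↦2, 3↦3, 4↦4, 5↦5, 6↦6, 7↦7, 8↦8, 9↦9, 10↦10]  zeros at y ∈ {0}
  x = 1: [0↦9, 1↦0, 2↦2, 3↦4, 4↦6, 5↦8, 6↦10, 7↦1, 8↦3, 9↦5, 10↦7]  zeros at y ∈ {1}
  x = 2: [0↦3, 1↦6, 2↦9, 3↦1, 4↦4, 5↦7, 6↦10, 7↦2, 8↦5, 9↦8, 10↦0]  zeros at y ∈ {10}
  x = 3: [0↦4, 1↦8, 2↦1, 3↦5, 4↦9, 5↦2, 6↦6, 7↦10, 8↦3, 9↦7, 10↦0]  zeros at y ∈ {10}
  x = 4: [0↦1, 1↦6, 2↦0, 3↦5, 4↦10, 5↦4, 6↦9, 7↦3, 8↦8, 9↦2, 10↦7]  zeros at y ∈ {2}
  x = 5: [0↦5, 1↦0, 2↦6, 3↦1, 4↦7, 5↦2, 6↦8, 7↦3, 8↦9, 9↦4, 10↦10]  zeros at y ∈ {1}
  x = 6: [0↦5, 1↦1, 2↦8, 3↦4, 4↦0, 5↦7, 6↦3, 7↦10, 8↦6, 9↦2, 10↦9]  zeros at y ∈ {4}
  x = 7: [0↦1, 1↦9, 2↦6, 3↦3, 4↦0, 5↦8, 6↦5, 7↦2, 8↦10, 9↦7, 10↦4]  zeros at y ∈ {4}
  x = 8: [0↦4, 1↦2, 2↦0, 3↦9, 4↦7, 5↦5, 6↦3, 7↦1, 8↦10, 9↦8, 10↦6]  zeros at y ∈ {2}
  x = 9: [0↦3, 1↦2, 2↦1, 3↦0, 4↦10, 5↦9, 6↦8, 7↦7, 8↦6, 9↦5, 10↦4]  zeros at y ∈ {3}
  x = 10: [0↦9, 1↦9, 2↦9, 3↦9, 4↦9, 5↦9, 6↦9, 7↦9, 8↦9, 9↦9, 10↦9]  zeros at y ∈ ∅
Collecting zeros: affine points = {(0, 0), (1, 1), (2, 10), (3, 10), (4, 2), (5, 1), (6, 4), (7, 4), (8, 2), (9, 3)}.
Total count |C(F_11)_aff| = 10.


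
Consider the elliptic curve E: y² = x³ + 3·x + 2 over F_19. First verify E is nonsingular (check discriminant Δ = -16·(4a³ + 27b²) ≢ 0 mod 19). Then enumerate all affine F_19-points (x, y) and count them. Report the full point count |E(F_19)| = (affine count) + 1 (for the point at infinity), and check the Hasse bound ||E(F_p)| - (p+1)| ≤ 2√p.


Affine points = {(1, 5), (1, 14), (2, 4), (2, 15), (3, 0), (5, 3), (5, 16), (7, 9), (7, 10), (8, 5), (8, 14), (9, 6), (9, 13), (10, 5), (10, 14), (11, 6), (11, 13), (16, 2), (16, 17), (17, 8), (17, 11), (18, 6), (18, 13)}; affine count = 23; |E(F_19)| = 24.

Discriminant check: Δ ∝ 4a³ + 27b² = 4·3³ + 27·2² = 4·27 + 27·4 ≡ 7 (mod 19). Nonzero ⇒ E is nonsingular.
For each x ∈ F_19, compute rhs = x³ + 3·x + 2 mod 19, then count y ∈ F_19 with y² ≡ rhs.
  x = 0: rhs = 2, matching y values: none (0 points).
  x = 1: rhs = 6, matching y values: 5, 14 (2 points).
  x = 2: rhs = 16, matching y values: 4, 15 (2 points).
  x = 3: rhs = 0, matching y values: 0 (1 points).
  x = 4: rhs = 2, matching y values: none (0 points).
  x = 5: rhs = 9, matching y values: 3, 16 (2 points).
  x = 6: rhs = 8, matching y values: none (0 points).
  x = 7: rhs = 5, matching y values: 9, 10 (2 points).
  x = 8: rhs = 6, matching y values: 5, 14 (2 points).
  x = 9: rhs = 17, matching y values: 6, 13 (2 points).
  x = 10: rhs = 6, matching y values: 5, 14 (2 points).
  x = 11: rhs = 17, matching y values: 6, 13 (2 points).
  x = 12: rhs = 18, matching y values: none (0 points).
  x = 13: rhs = 15, matching y values: none (0 points).
  x = 14: rhs = 14, matching y values: none (0 points).
  x = 15: rhs = 2, matching y values: none (0 points).
  x = 16: rhs = 4, matching y values: 2, 17 (2 points).
  x = 17: rhs = 7, matching y values: 8, 11 (2 points).
  x = 18: rhs = 17, matching y values: 6, 13 (2 points).
Total affine count: 23.
Full point count |E(F_19)| = 23 + 1 = 24.
Hasse bound: |24 − (19+1)| = |4| = 4 ≤ 2√19 ≈ 8.7178 ✓.


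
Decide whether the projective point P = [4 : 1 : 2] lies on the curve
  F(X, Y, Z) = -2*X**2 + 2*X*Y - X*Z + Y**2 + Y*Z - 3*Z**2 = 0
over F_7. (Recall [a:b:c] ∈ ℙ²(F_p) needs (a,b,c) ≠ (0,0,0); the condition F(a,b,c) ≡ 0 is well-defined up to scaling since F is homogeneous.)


F(4,1,2) ≡ 1 (mod 7); P is NOT on the curve.

Evaluate F(4, 1, 2) term-by-term (mod 7).
  -2*X**2 ↦ -2·16·1·1 = -32
  2*X*Y ↦ 2·4·1·1 = 8
  -X*Z ↦ -1·4·1·2 = -8
  Y**2 ↦ 1·1·1·1 = 1
  Y*Z ↦ 1·1·1·2 = 2
  -3*Z**2 ↦ -3·1·1·4 = -12
Sum: F(4, 1, 2) = (-32) + (8) + (-8) + (1) + (2) + (-12) = -41.
Reducing mod 7: -41 ≡ 1 (mod 7).
Since F(a, b, c) ≡ 1 ≠ 0 (mod 7), P does NOT lie on the curve.


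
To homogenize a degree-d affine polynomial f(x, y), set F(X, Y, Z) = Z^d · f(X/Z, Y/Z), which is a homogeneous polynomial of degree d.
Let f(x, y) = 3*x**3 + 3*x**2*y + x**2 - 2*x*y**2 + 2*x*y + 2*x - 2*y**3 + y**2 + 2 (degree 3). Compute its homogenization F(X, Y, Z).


F(X, Y, Z) = 3*X**3 + 3*X**2*Y + X**2*Z - 2*X*Y**2 + 2*X*Y*Z + 2*X*Z**2 - 2*Y**3 + Y**2*Z + 2*Z**3

deg(f) = 3.
Substitute x = X/Z, y = Y/Z into f, then multiply by Z^3.
  monomial 3·x^3·y^0 ↦ 3·X^3·Y^0·Z^0.
  monomial 3·x^2·y^1 ↦ 3·X^2·Y^1·Z^0.
  monomial 1·x^2·y^0 ↦ 1·X^2·Y^0·Z^1.
  monomial -2·x^1·y^2 ↦ -2·X^1·Y^2·Z^0.
  monomial 2·x^1·y^1 ↦ 2·X^1·Y^1·Z^1.
  monomial 2·x^1·y^0 ↦ 2·X^1·Y^0·Z^2.
  monomial -2·x^0·y^3 ↦ -2·X^0·Y^3·Z^0.
  monomial 1·x^0·y^2 ↦ 1·X^0·Y^2·Z^1.
  monomial 2·x^0·y^0 ↦ 2·X^0·Y^0·Z^3.
Collecting: F(X, Y, Z) = 3*X**3 + 3*X**2*Y + X**2*Z - 2*X*Y**2 + 2*X*Y*Z + 2*X*Z**2 - 2*Y**3 + Y**2*Z + 2*Z**3.


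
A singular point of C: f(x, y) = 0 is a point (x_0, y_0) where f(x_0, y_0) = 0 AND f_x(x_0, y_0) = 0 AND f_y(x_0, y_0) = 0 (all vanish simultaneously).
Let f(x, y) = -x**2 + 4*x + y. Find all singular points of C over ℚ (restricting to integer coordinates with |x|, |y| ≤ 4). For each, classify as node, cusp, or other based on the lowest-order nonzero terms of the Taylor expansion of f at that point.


No singular points in the scanned grid; C is smooth there.

Compute partial derivatives:
  f_x = 4 - 2*x.
  f_y = 1.
f_y = 1 is a nonzero constant, so f_y never vanishes: no point (x, y) can satisfy f = f_x = f_y = 0. In particular no (x, y) ∈ {−4, ..., 4}² is singular; the curve is smooth.


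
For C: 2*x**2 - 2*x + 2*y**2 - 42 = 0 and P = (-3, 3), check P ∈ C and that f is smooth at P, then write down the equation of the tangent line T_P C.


Tangent line at P: -14*x + 12*y - 78 = 0.

Step 1: f(-3, 3) = 0, so P lies on C.
Step 2: partial derivatives
  f_x(x, y) = 4*x - 2, f_y(x, y) = 4*y.
  f_x(P) = -14, f_y(P) = 12 (gradient nonzero, so P is smooth).
Step 3: tangent line at P: -14·(x − -3) + 12·(y − 3) = 0.
Expanding: -14*x + 12*y - 78 = 0.


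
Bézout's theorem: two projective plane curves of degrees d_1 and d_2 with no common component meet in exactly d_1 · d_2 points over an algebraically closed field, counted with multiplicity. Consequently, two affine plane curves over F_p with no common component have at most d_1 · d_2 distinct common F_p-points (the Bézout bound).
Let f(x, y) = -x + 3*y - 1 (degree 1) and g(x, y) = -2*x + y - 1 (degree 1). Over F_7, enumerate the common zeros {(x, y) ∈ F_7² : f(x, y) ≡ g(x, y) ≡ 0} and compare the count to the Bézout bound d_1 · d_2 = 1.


Common zeros: {(1, 3)}; count = 1; Bézout bound = 1.

deg(f) = 1, deg(g) = 1, so Bézout bound = 1.
Scan x ∈ F_7. For each x, list the y ∈ F_7 with f(x, y) ≡ 0 and those with g(x, y) ≡ 0 (mod 7); the common zeros in that column are the intersection.
  x = 0: f ≡ 0 at y ∈ {5}; g ≡ 0 at y ∈ {1}; common: ∅.
  x = 1: f ≡ 0 at y ∈ {3}; g ≡ 0 at y ∈ {3}; common: {3}.
  x = 2: f ≡ 0 at y ∈ {1}; g ≡ 0 at y ∈ {5}; common: ∅.
  x = 3: f ≡ 0 at y ∈ {6}; g ≡ 0 at y ∈ {0}; common: ∅.
  x = 4: f ≡ 0 at y ∈ {4}; g ≡ 0 at y ∈ {2}; common: ∅.
  x = 5: f ≡ 0 at y ∈ {2}; g ≡ 0 at y ∈ {4}; common: ∅.
  x = 6: f ≡ 0 at y ∈ {0}; g ≡ 0 at y ∈ {6}; common: ∅.
Collecting: common zeros = {(1, 3)}, so the count is 1.
Comparison with the Bézout bound: 1 ≤ 1 = deg(f)·deg(g), as expected for curves with no common component (the bound is attained).


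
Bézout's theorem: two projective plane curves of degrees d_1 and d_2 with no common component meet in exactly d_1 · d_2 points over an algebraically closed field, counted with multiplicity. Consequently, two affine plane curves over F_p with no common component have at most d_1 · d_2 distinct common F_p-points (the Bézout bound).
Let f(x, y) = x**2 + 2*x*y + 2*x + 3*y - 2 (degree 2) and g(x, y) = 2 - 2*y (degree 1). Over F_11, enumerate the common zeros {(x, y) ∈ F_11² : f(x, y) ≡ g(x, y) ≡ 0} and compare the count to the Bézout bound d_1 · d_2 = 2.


Common zeros: {(3, 1), (4, 1)}; count = 2; Bézout bound = 2.

deg(f) = 2, deg(g) = 1, so Bézout bound = 2.
Scan x ∈ F_11. For each x, list the y ∈ F_11 with f(x, y) ≡ 0 and those with g(x, y) ≡ 0 (mod 11); the common zeros in that column are the intersection.
  x = 0: f ≡ 0 at y ∈ {8}; g ≡ 0 at y ∈ {1}; common: ∅.
  x = 1: f ≡ 0 at y ∈ {2}; g ≡ 0 at y ∈ {1}; common: ∅.
  x = 2: f ≡ 0 at y ∈ {7}; g ≡ 0 at y ∈ {1}; common: ∅.
  x = 3: f ≡ 0 at y ∈ {1}; g ≡ 0 at y ∈ {1}; common: {1}.
  x = 4: f ≡ 0 at y ∈ {0, 1, 2, 3, 4, 5, 6, 7, 8, 9, 10}; g ≡ 0 at y ∈ {1}; common: {1}.
  x = 5: f ≡ 0 at y ∈ {0}; g ≡ 0 at y ∈ {1}; common: ∅.
  x = 6: f ≡ 0 at y ∈ {5}; g ≡ 0 at y ∈ {1}; common: ∅.
  x = 7: f ≡ 0 at y ∈ {10}; g ≡ 0 at y ∈ {1}; common: ∅.
  x = 8: f ≡ 0 at y ∈ {4}; g ≡ 0 at y ∈ {1}; common: ∅.
  x = 9: f ≡ 0 at y ∈ {9}; g ≡ 0 at y ∈ {1}; common: ∅.
  x = 10: f ≡ 0 at y ∈ {3}; g ≡ 0 at y ∈ {1}; common: ∅.
Collecting: common zeros = {(3, 1), (4, 1)}, so the count is 2.
Comparison with the Bézout bound: 2 ≤ 2 = deg(f)·deg(g), as expected for curves with no common component (the bound is attained).


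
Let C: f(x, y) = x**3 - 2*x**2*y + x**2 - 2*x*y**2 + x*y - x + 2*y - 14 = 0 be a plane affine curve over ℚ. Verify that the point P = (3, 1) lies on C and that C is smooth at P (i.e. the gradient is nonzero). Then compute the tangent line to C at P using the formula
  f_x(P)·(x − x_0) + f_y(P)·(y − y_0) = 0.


Tangent line at P: 19*x - 25*y - 32 = 0.

Step 1: f(3, 1) = 0, so P lies on C.
Step 2: partial derivatives
  f_x(x, y) = 3*x**2 - 4*x*y + 2*x - 2*y**2 + y - 1, f_y(x, y) = -2*x**2 - 4*x*y + x + 2.
  f_x(P) = 19, f_y(P) = -25 (gradient nonzero, so P is smooth).
Step 3: tangent line at P: 19·(x − 3) + -25·(y − 1) = 0.
Expanding: 19*x - 25*y - 32 = 0.


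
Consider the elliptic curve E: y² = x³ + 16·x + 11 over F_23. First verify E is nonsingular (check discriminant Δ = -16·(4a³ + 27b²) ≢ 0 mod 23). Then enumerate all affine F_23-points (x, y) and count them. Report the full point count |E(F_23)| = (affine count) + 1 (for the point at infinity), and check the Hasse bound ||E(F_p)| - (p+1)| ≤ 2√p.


Affine points = {(4, 1), (4, 22), (5, 3), (5, 20), (6, 1), (6, 22), (7, 11), (7, 12), (11, 0), (13, 1), (13, 22), (14, 9), (14, 14), (16, 4), (16, 19), (18, 6), (18, 17)}; affine count = 17; |E(F_23)| = 18.

Discriminant check: Δ ∝ 4a³ + 27b² = 4·16³ + 27·11² = 4·4096 + 27·121 ≡ 9 (mod 23). Nonzero ⇒ E is nonsingular.
For each x ∈ F_23, compute rhs = x³ + 16·x + 11 mod 23, then count y ∈ F_23 with y² ≡ rhs.
  x = 0: rhs = 11, matching y values: none (0 points).
  x = 1: rhs = 5, matching y values: none (0 points).
  x = 2: rhs = 5, matching y values: none (0 points).
  x = 3: rhs = 17, matching y values: none (0 points).
  x = 4: rhs = 1, matching y values: 1, 22 (2 points).
  x = 5: rhs = 9, matching y values: 3, 20 (2 points).
  x = 6: rhs = 1, matching y values: 1, 22 (2 points).
  x = 7: rhs = 6, matching y values: 11, 12 (2 points).
  x = 8: rhs = 7, matching y values: none (0 points).
  x = 9: rhs = 10, matching y values: none (0 points).
  x = 10: rhs = 21, matching y values: none (0 points).
  x = 11: rhs = 0, matching y values: 0 (1 points).
  x = 12: rhs = 22, matching y values: none (0 points).
  x = 13: rhs = 1, matching y values: 1, 22 (2 points).
  x = 14: rhs = 12, matching y values: 9, 14 (2 points).
  x = 15: rhs = 15, matching y values: none (0 points).
  x = 16: rhs = 16, matching y values: 4, 19 (2 points).
  x = 17: rhs = 21, matching y values: none (0 points).
  x = 18: rhs = 13, matching y values: 6, 17 (2 points).
  x = 19: rhs = 21, matching y values: none (0 points).
  x = 20: rhs = 5, matching y values: none (0 points).
  x = 21: rhs = 17, matching y values: none (0 points).
  x = 22: rhs = 17, matching y values: none (0 points).
Total affine count: 17.
Full point count |E(F_23)| = 17 + 1 = 18.
Hasse bound: |18 − (23+1)| = |-6| = 6 ≤ 2√23 ≈ 9.5917 ✓.


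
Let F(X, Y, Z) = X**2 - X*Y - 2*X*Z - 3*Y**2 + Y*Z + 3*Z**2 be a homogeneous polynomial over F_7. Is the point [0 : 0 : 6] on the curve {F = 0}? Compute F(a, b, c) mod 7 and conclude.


F(0,0,6) ≡ 3 (mod 7); P is NOT on the curve.

Evaluate F(0, 0, 6) term-by-term (mod 7).
  X**2 ↦ 1·0·1·1 = 0
  -X*Y ↦ -1·0·0·1 = 0
  -2*X*Z ↦ -2·0·1·6 = 0
  -3*Y**2 ↦ -3·1·0·1 = 0
  Y*Z ↦ 1·1·0·6 = 0
  3*Z**2 ↦ 3·1·1·36 = 108
Sum: F(0, 0, 6) = (0) + (0) + (0) + (0) + (0) + (108) = 108.
Reducing mod 7: 108 ≡ 3 (mod 7).
Since F(a, b, c) ≡ 3 ≠ 0 (mod 7), P does NOT lie on the curve.


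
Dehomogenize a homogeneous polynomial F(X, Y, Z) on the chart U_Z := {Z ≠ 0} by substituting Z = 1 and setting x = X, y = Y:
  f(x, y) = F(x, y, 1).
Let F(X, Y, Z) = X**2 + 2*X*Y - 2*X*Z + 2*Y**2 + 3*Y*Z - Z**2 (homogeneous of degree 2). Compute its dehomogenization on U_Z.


f(x, y) = x**2 + 2*x*y - 2*x + 2*y**2 + 3*y - 1

On U_Z we set Z = 1. Each monomial c·X^i·Y^j·Z^k in F becomes c·x^i·y^j·1^k = c·x^i·y^j.
Substituting Z = 1: F(X, Y, 1) = x**2 + 2*x*y - 2*x + 2*y**2 + 3*y - 1.
Note: deg(f) ≤ deg(F) = 2; strict inequality happens when F is divisible by Z (lost terms).


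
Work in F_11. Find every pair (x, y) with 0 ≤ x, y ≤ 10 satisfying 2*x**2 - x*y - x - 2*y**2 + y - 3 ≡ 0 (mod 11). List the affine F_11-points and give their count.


Affine F_11-points: {(2, 1), (2, 4), (3, 2), (3, 8), (4, 2), (5, 10), (6, 4), (6, 10), (7, 0), (7, 8), (10, 0), (10, 1)}; count = 12.

For each of the 121 pairs (x, y) ∈ F_11², evaluate f(x, y) mod 11. Record the zeros.
  x = 0: [0↦8, 1↦7, 2↦2, 3↦4, 4↦2, 5↦7, 6↦8, 7↦5, 8↦9, 9↦9, 10↦5]  zeros at y ∈ ∅
  x = 1: [0↦9, 1↦7, 2↦1, 3↦2, 4↦10, 5↦3, 6↦3, 7↦10, 8↦2, 9↦1, 10↦7]  zeros at y ∈ ∅
  x = 2: [0↦3, 1↦0, 2↦4, 3↦4, 4↦0, 5↦3, 6↦2, 7↦8, 8↦10, 9↦8, 10↦2]  zeros at y ∈ {1, 4}
  x = 3: [0↦1, 1↦8, 2↦0, 3↦10, 4↦5, 5↦7, 6↦5, 7↦10, 8↦0, 9↦8, 10↦1]  zeros at y ∈ {2, 8}
  x = 4: [0↦3, 1↦9, 2↦0, 3↦9, 4↦3, 5↦4, 6↦1, 7↦5, 8↦5, 9↦1, 10↦4]  zeros at y ∈ {2}
  x = 5: [0↦9, 1↦3, 2↦4, 3↦1, 4↦5, 5↦5, 6↦1, 7↦4, 8↦3, 9↦9, 10↦0]  zeros at y ∈ {10}
  x = 6: [0↦8, 1↦1, 2↦1, 3↦8, 4↦0, 5↦10, 6↦5, 7↦7, 8↦5, 9↦10, 10↦0]  zeros at y ∈ {4, 10}
  x = 7: [0↦0, 1↦3, 2↦2, 3↦8, 4↦10, 5↦8, 6↦2, 7↦3, 8↦0, 9↦4, 10↦4]  zeros at y ∈ {0, 8}
  x = 8: [0↦7, 1↦9, 2↦7, 3↦1, 4↦2, 5↦10, 6↦3, 7↦3, 8↦10, 9↦2, 10↦1]  zeros at y ∈ ∅
  x = 9: [0↦7, 1↦8, 2↦5, 3↦9, 4↦9, 5↦5, 6↦8, 7↦7, 8↦2, 9↦4, 10↦2]  zeros at y ∈ ∅
  x = 10: [0↦0, 1↦0, 2↦7, 3↦10, 4↦9, 5↦4, 6↦6, 7↦4, 8↦9, 9↦10, 10↦7]  zeros at y ∈ {0, 1}
Collecting zeros: affine points = {(2, 1), (2, 4), (3, 2), (3, 8), (4, 2), (5, 10), (6, 4), (6, 10), (7, 0), (7, 8), (10, 0), (10, 1)}.
Total count |C(F_11)_aff| = 12.


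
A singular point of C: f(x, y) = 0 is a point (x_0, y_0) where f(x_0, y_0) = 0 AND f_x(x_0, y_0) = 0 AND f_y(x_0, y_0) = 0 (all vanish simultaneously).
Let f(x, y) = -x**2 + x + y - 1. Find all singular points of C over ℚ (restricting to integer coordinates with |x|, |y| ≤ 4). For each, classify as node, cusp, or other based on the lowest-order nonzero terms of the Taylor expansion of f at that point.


No singular points in the scanned grid; C is smooth there.

Compute partial derivatives:
  f_x = 1 - 2*x.
  f_y = 1.
f_y = 1 is a nonzero constant, so f_y never vanishes: no point (x, y) can satisfy f = f_x = f_y = 0. In particular no (x, y) ∈ {−4, ..., 4}² is singular; the curve is smooth.


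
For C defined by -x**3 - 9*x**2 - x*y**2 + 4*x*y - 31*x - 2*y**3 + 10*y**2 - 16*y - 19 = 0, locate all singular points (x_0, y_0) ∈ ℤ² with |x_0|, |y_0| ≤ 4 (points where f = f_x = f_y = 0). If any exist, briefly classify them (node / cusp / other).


Singular points: {(-3, 2)}; classification: cusp.

Compute partial derivatives:
  f_x = -3*x**2 - 18*x - y**2 + 4*y - 31.
  f_y = -2*x*y + 4*x - 6*y**2 + 20*y - 16.
Scan x_0 ∈ {−4, ..., 4}. For each x_0, f_y(x_0, y) is a polynomial in y; find its integer roots y ∈ {−4, ..., 4}, then test f_x and f at those candidates.
  x = -4: f_y(-4, y) = -6*y**2 + 28*y - 32; vanishes at y ∈ {2}. (-4, 2): f_x = -3 ≠ 0.
  x = -3: f_y(-3, y) = -6*y**2 + 26*y - 28; vanishes at y ∈ {2}. (-3, 2): f_x = 0, f = 0 — SINGULAR.
  x = -2: f_y(-2, y) = -6*y**2 + 24*y - 24; vanishes at y ∈ {2}. (-2, 2): f_x = -3 ≠ 0.
  x = -1: f_y(-1, y) = -6*y**2 + 22*y - 20; vanishes at y ∈ {2}. (-1, 2): f_x = -12 ≠ 0.
  x = 0: f_y(0, y) = -6*y**2 + 20*y - 16; vanishes at y ∈ {2}. (0, 2): f_x = -27 ≠ 0.
  x = 1: f_y(1, y) = -6*y**2 + 18*y - 12; vanishes at y ∈ {1, 2}. (1, 1): f_x = -49 ≠ 0; (1, 2): f_x = -48 ≠ 0.
  x = 2: f_y(2, y) = -6*y**2 + 16*y - 8; vanishes at y ∈ {2}. (2, 2): f_x = -75 ≠ 0.
  x = 3: f_y(3, y) = -6*y**2 + 14*y - 4; vanishes at y ∈ {2}. (3, 2): f_x = -108 ≠ 0.
  x = 4: f_y(4, y) = -6*y**2 + 12*y; vanishes at y ∈ {0, 2}. (4, 0): f_x = -151 ≠ 0; (4, 2): f_x = -147 ≠ 0.
Only singular point on the grid: (-3, 2).
Classify: substitute x = -3 + u, y = 2 + v and expand: f = -u**3 - u*v**2 - 2*v**3 + v**2.
No constant or linear terms (consistent with a singular point). Quadratic part: v**2. Cubic part: -u**3 - u*v**2 - 2*v**3.
The quadratic part v**2 is a perfect square, so there is a single (double) tangent line v = 0, i.e. y = 2. Restricting the cubic part to that line (v = 0) leaves -u**3 ≠ 0, so f is not divisible by v and the branch is v² ≈ u**3 to lowest order — this is a cusp.
Classification: cusp.


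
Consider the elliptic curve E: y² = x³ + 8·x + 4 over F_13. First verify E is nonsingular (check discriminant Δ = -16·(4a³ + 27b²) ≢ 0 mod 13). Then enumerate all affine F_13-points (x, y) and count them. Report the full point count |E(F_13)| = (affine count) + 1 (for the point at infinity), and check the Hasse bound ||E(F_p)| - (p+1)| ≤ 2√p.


Affine points = {(0, 2), (0, 11), (1, 0), (3, 4), (3, 9), (4, 3), (4, 10), (5, 0), (7, 0), (9, 5), (9, 8)}; affine count = 11; |E(F_13)| = 12.

Discriminant check: Δ ∝ 4a³ + 27b² = 4·8³ + 27·4² = 4·512 + 27·16 ≡ 10 (mod 13). Nonzero ⇒ E is nonsingular.
For each x ∈ F_13, compute rhs = x³ + 8·x + 4 mod 13, then count y ∈ F_13 with y² ≡ rhs.
  x = 0: rhs = 4, matching y values: 2, 11 (2 points).
  x = 1: rhs = 0, matching y values: 0 (1 points).
  x = 2: rhs = 2, matching y values: none (0 points).
  x = 3: rhs = 3, matching y values: 4, 9 (2 points).
  x = 4: rhs = 9, matching y values: 3, 10 (2 points).
  x = 5: rhs = 0, matching y values: 0 (1 points).
  x = 6: rhs = 8, matching y values: none (0 points).
  x = 7: rhs = 0, matching y values: 0 (1 points).
  x = 8: rhs = 8, matching y values: none (0 points).
  x = 9: rhs = 12, matching y values: 5, 8 (2 points).
  x = 10: rhs = 5, matching y values: none (0 points).
  x = 11: rhs = 6, matching y values: none (0 points).
  x = 12: rhs = 8, matching y values: none (0 points).
Total affine count: 11.
Full point count |E(F_13)| = 11 + 1 = 12.
Hasse bound: |12 − (13+1)| = |-2| = 2 ≤ 2√13 ≈ 7.2111 ✓.


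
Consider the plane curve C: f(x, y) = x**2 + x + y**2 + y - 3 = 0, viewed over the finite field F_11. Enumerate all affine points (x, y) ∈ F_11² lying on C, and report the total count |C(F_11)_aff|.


Affine F_11-points: {(1, 3), (1, 7), (2, 5), (3, 1), (3, 9), (5, 2), (5, 8), (7, 1), (7, 9), (8, 5), (9, 3), (9, 7)}; count = 12.

For each of the 121 pairs (x, y) ∈ F_11², evaluate f(x, y) mod 11. Record the zeros.
  x = 0: [0↦8, 1↦10, 2↦3, 3↦9, 4↦6, 5↦5, 6↦6, 7↦9, 8↦3, 9↦10, 10↦8]  zeros at y ∈ ∅
  x = 1: [0↦10, 1↦1, 2↦5, 3↦0, 4↦8, 5↦7, 6↦8, 7↦0, 8↦5, 9↦1, 10↦10]  zeros at y ∈ {3, 7}
  x = 2: [0↦3, 1↦5, 2↦9, 3↦4, 4↦1, 5↦0, 6↦1, 7↦4, 8↦9, 9↦5, 10↦3]  zeros at y ∈ {5}
  x = 3: [0↦9, 1↦0, 2↦4, 3↦10, 4↦7, 5↦6, 6↦7, 7↦10, 8↦4, 9↦0, 10↦9]  zeros at y ∈ {1, 9}
  x = 4: [0↦6, 1↦8, 2↦1, 3↦7, 4↦4, 5↦3, 6↦4, 7↦7, 8↦1, 9↦8, 10↦6]  zeros at y ∈ ∅
  x = 5: [0↦5, 1↦7, 2↦0, 3↦6, 4↦3, 5↦2, 6↦3, 7↦6, 8↦0, 9↦7, 10↦5]  zeros at y ∈ {2, 8}
  x = 6: [0↦6, 1↦8, 2↦1, 3↦7, 4↦4, 5↦3, 6↦4, 7↦7, 8↦1, 9↦8, 10↦6]  zeros at y ∈ ∅
  x = 7: [0↦9, 1↦0, 2↦4, 3↦10, 4↦7, 5↦6, 6↦7, 7↦10, 8↦4, 9↦0, 10↦9]  zeros at y ∈ {1, 9}
  x = 8: [0↦3, 1↦5, 2↦9, 3↦4, 4↦1, 5↦0, 6↦1, 7↦4, 8↦9, 9↦5, 10↦3]  zeros at y ∈ {5}
  x = 9: [0↦10, 1↦1, 2↦5, 3↦0, 4↦8, 5↦7, 6↦8, 7↦0, 8↦5, 9↦1, 10↦10]  zeros at y ∈ {3, 7}
  x = 10: [0↦8, 1↦10, 2↦3, 3↦9, 4↦6, 5↦5, 6↦6, 7↦9, 8↦3, 9↦10, 10↦8]  zeros at y ∈ ∅
Collecting zeros: affine points = {(1, 3), (1, 7), (2, 5), (3, 1), (3, 9), (5, 2), (5, 8), (7, 1), (7, 9), (8, 5), (9, 3), (9, 7)}.
Total count |C(F_11)_aff| = 12.


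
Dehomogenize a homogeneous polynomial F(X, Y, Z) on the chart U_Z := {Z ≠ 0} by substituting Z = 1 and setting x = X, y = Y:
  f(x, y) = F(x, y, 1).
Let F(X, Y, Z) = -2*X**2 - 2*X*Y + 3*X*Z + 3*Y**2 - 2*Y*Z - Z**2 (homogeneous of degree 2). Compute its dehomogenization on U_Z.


f(x, y) = -2*x**2 - 2*x*y + 3*x + 3*y**2 - 2*y - 1

On U_Z we set Z = 1. Each monomial c·X^i·Y^j·Z^k in F becomes c·x^i·y^j·1^k = c·x^i·y^j.
Substituting Z = 1: F(X, Y, 1) = -2*x**2 - 2*x*y + 3*x + 3*y**2 - 2*y - 1.
Note: deg(f) ≤ deg(F) = 2; strict inequality happens when F is divisible by Z (lost terms).


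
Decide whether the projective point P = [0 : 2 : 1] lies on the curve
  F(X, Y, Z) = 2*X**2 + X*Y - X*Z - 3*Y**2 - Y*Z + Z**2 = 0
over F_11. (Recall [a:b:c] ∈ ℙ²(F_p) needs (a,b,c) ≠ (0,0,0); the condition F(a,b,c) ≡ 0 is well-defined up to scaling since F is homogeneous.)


F(0,2,1) ≡ 9 (mod 11); P is NOT on the curve.

Evaluate F(0, 2, 1) term-by-term (mod 11).
  2*X**2 ↦ 2·0·1·1 = 0
  X*Y ↦ 1·0·2·1 = 0
  -X*Z ↦ -1·0·1·1 = 0
  -3*Y**2 ↦ -3·1·4·1 = -12
  -Y*Z ↦ -1·1·2·1 = -2
  Z**2 ↦ 1·1·1·1 = 1
Sum: F(0, 2, 1) = (0) + (0) + (0) + (-12) + (-2) + (1) = -13.
Reducing mod 11: -13 ≡ 9 (mod 11).
Since F(a, b, c) ≡ 9 ≠ 0 (mod 11), P does NOT lie on the curve.
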